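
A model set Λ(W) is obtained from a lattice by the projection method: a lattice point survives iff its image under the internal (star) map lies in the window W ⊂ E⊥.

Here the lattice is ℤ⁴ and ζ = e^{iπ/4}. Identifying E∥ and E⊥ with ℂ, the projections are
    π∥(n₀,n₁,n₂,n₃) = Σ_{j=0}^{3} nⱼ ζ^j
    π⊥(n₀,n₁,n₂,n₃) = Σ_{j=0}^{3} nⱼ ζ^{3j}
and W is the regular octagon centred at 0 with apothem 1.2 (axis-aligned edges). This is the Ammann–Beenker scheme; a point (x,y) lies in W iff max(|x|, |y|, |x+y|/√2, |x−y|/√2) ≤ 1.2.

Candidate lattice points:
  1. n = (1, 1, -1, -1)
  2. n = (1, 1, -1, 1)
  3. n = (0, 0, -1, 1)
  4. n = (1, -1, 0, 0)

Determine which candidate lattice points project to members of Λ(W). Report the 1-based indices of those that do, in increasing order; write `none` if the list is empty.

1

With ζ = e^{iπ/4} the internal vectors are ζ^0,ζ^3,ζ^6,ζ^9.
#1 (1, 1, -1, -1): internal (-0.4142, 1.0000); octagon support 1.0000 vs apothem 1.2 → ∈ W
#2 (1, 1, -1, 1): internal (1.0000, 2.4142); octagon support 2.4142 vs apothem 1.2 → ∉ W
#3 (0, 0, -1, 1): internal (0.7071, 1.7071); octagon support 1.7071 vs apothem 1.2 → ∉ W
#4 (1, -1, 0, 0): internal (1.7071, -0.7071); octagon support 1.7071 vs apothem 1.2 → ∉ W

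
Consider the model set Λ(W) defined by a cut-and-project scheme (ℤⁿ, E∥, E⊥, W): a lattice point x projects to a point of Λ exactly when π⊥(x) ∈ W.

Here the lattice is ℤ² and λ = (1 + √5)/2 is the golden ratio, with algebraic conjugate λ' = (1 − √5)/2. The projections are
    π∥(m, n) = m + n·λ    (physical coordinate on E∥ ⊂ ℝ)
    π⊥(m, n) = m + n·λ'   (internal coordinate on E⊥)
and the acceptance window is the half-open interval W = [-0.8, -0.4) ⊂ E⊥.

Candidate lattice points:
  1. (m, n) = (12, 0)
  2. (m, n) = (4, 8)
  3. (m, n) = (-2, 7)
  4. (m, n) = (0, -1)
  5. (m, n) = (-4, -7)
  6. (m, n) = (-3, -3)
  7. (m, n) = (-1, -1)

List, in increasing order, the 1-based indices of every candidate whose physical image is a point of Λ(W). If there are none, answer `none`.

λ' = (1−√5)/2 ≈ -0.6180.
[1] lift (12,0): star map gives 12.0000; window check -0.8 ≤ 12.0000 < -0.4 is false → out
[2] lift (4,8): star map gives -0.9443; window check -0.8 ≤ -0.9443 < -0.4 is false → out
[3] lift (-2,7): star map gives -6.3262; window check -0.8 ≤ -6.3262 < -0.4 is false → out
[4] lift (0,-1): star map gives 0.6180; window check -0.8 ≤ 0.6180 < -0.4 is false → out
[5] lift (-4,-7): star map gives 0.3262; window check -0.8 ≤ 0.3262 < -0.4 is false → out
[6] lift (-3,-3): star map gives -1.1459; window check -0.8 ≤ -1.1459 < -0.4 is false → out
[7] lift (-1,-1): star map gives -0.3820; window check -0.8 ≤ -0.3820 < -0.4 is false → out

none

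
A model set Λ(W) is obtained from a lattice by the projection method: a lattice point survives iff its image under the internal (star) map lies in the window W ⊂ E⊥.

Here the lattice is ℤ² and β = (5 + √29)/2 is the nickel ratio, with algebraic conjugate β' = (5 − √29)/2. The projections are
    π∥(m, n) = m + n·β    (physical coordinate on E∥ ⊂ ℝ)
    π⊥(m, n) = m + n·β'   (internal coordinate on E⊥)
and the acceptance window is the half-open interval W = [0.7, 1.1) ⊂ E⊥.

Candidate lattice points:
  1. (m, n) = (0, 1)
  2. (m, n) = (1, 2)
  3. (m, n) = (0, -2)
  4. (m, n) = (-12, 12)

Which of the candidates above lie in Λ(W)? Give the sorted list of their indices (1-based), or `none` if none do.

Compute β' = (5−√29)/2 = -0.192582, so π⊥(m,n) = m -0.192582·n.
[1] lift (0,1): star map gives -0.192582; window check 0.7 ≤ -0.192582 < 1.1 is false → out
[2] lift (1,2): star map gives 0.614835; window check 0.7 ≤ 0.614835 < 1.1 is false → out
[3] lift (0,-2): star map gives 0.385165; window check 0.7 ≤ 0.385165 < 1.1 is false → out
[4] lift (-12,12): star map gives -14.310989; window check 0.7 ≤ -14.310989 < 1.1 is false → out

none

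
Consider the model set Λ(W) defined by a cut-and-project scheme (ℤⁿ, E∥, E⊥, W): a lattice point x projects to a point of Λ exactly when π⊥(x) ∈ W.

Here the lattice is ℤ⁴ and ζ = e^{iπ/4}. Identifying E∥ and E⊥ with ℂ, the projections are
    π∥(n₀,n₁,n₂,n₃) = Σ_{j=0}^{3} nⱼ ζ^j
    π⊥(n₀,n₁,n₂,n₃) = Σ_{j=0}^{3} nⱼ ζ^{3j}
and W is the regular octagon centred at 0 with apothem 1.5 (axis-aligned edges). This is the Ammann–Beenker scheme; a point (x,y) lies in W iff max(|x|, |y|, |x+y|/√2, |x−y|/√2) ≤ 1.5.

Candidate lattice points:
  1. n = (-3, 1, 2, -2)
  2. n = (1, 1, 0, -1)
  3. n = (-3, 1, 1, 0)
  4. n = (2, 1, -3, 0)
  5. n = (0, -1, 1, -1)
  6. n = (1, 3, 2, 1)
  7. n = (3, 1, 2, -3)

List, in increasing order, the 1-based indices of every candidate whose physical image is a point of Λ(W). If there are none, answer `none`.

π⊥(n) = n₀ + n₁ζ³ + n₂ζ⁶ + n₃ζ⁹ where ζ = e^{iπ/4}.
candidate 1: n = (-3, 1, 2, -2) → π⊥ ≈ (-5.12132, -2.70711); max(|x|,|y|,|x±y|/√2) = 5.53553 > 1.5 ⇒ ∉ W
candidate 2: n = (1, 1, 0, -1) → π⊥ ≈ (-0.41421, +0.00000); max(|x|,|y|,|x±y|/√2) = 0.41421 ≤ 1.5 ⇒ ∈ W
candidate 3: n = (-3, 1, 1, 0) → π⊥ ≈ (-3.70711, -0.29289); max(|x|,|y|,|x±y|/√2) = 3.70711 > 1.5 ⇒ ∉ W
candidate 4: n = (2, 1, -3, 0) → π⊥ ≈ (+1.29289, +3.70711); max(|x|,|y|,|x±y|/√2) = 3.70711 > 1.5 ⇒ ∉ W
candidate 5: n = (0, -1, 1, -1) → π⊥ ≈ (+0.00000, -2.41421); max(|x|,|y|,|x±y|/√2) = 2.41421 > 1.5 ⇒ ∉ W
candidate 6: n = (1, 3, 2, 1) → π⊥ ≈ (-0.41421, +0.82843); max(|x|,|y|,|x±y|/√2) = 0.87868 ≤ 1.5 ⇒ ∈ W
candidate 7: n = (3, 1, 2, -3) → π⊥ ≈ (+0.17157, -3.41421); max(|x|,|y|,|x±y|/√2) = 3.41421 > 1.5 ⇒ ∉ W

2, 6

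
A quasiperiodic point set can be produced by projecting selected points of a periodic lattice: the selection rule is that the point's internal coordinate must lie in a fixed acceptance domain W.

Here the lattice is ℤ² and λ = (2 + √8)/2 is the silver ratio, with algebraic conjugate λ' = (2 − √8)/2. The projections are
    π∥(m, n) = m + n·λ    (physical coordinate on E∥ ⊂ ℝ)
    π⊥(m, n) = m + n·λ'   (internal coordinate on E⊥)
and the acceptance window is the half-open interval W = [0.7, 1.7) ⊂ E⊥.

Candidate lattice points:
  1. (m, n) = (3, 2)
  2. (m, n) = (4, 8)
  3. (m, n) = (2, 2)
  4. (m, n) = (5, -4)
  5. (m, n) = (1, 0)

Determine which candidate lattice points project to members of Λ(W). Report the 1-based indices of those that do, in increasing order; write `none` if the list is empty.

λ' = (2−√8)/2 ≈ -0.41421.
#1 (3,2): internal coord 3 + (2)·λ' = +2.17157; +2.17157 ∉ [0.7, 1.7) → out
#2 (4,8): internal coord 4 + (8)·λ' = +0.68629; +0.68629 ∉ [0.7, 1.7) → out
#3 (2,2): internal coord 2 + (2)·λ' = +1.17157; +1.17157 ∈ [0.7, 1.7) → IN Λ
#4 (5,-4): internal coord 5 + (-4)·λ' = +6.65685; +6.65685 ∉ [0.7, 1.7) → out
#5 (1,0): internal coord 1 + (0)·λ' = +1.00000; +1.00000 ∈ [0.7, 1.7) → IN Λ

3, 5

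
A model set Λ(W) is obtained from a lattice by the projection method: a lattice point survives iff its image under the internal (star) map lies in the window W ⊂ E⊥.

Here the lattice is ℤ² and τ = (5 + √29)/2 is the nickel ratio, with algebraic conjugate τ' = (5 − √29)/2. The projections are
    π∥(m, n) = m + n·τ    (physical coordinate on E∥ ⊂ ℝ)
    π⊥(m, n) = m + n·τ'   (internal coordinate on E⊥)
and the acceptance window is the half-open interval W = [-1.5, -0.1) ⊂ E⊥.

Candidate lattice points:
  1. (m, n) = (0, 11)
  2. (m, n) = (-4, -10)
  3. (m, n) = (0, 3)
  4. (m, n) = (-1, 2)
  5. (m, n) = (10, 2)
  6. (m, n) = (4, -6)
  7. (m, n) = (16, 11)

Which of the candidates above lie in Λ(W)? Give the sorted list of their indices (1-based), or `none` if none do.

τ' = (5−√29)/2 ≈ -0.192582.
#1 (0,11): internal coord 0 + (11)·τ' = -2.118406; -2.118406 ∉ [-1.5, -0.1) → out
#2 (-4,-10): internal coord -4 + (-10)·τ' = -2.074176; -2.074176 ∉ [-1.5, -0.1) → out
#3 (0,3): internal coord 0 + (3)·τ' = -0.577747; -0.577747 ∈ [-1.5, -0.1) → IN Λ
#4 (-1,2): internal coord -1 + (2)·τ' = -1.385165; -1.385165 ∈ [-1.5, -0.1) → IN Λ
#5 (10,2): internal coord 10 + (2)·τ' = +9.614835; +9.614835 ∉ [-1.5, -0.1) → out
#6 (4,-6): internal coord 4 + (-6)·τ' = +5.155494; +5.155494 ∉ [-1.5, -0.1) → out
#7 (16,11): internal coord 16 + (11)·τ' = +13.881594; +13.881594 ∉ [-1.5, -0.1) → out

3, 4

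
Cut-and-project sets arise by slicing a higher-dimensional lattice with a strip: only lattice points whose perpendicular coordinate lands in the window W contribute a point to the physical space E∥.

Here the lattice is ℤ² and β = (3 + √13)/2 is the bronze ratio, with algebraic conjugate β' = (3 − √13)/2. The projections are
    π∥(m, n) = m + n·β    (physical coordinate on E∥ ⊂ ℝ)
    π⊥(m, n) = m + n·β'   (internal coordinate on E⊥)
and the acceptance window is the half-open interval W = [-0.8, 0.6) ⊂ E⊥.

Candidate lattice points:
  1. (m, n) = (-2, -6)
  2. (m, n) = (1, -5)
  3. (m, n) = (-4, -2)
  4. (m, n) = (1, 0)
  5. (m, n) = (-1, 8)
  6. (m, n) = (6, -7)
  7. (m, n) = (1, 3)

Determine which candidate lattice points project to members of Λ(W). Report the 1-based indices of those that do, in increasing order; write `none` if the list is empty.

Compute β' = (3−√13)/2 = -0.30278, so π⊥(m,n) = m -0.30278·n.
[1] lift (-2,-6): star map gives -0.18335; window check -0.8 ≤ -0.18335 < 0.6 is true → IN Λ
[2] lift (1,-5): star map gives 2.51388; window check -0.8 ≤ 2.51388 < 0.6 is false → out
[3] lift (-4,-2): star map gives -3.39445; window check -0.8 ≤ -3.39445 < 0.6 is false → out
[4] lift (1,0): star map gives 1.00000; window check -0.8 ≤ 1.00000 < 0.6 is false → out
[5] lift (-1,8): star map gives -3.42221; window check -0.8 ≤ -3.42221 < 0.6 is false → out
[6] lift (6,-7): star map gives 8.11943; window check -0.8 ≤ 8.11943 < 0.6 is false → out
[7] lift (1,3): star map gives 0.09167; window check -0.8 ≤ 0.09167 < 0.6 is true → IN Λ

1, 7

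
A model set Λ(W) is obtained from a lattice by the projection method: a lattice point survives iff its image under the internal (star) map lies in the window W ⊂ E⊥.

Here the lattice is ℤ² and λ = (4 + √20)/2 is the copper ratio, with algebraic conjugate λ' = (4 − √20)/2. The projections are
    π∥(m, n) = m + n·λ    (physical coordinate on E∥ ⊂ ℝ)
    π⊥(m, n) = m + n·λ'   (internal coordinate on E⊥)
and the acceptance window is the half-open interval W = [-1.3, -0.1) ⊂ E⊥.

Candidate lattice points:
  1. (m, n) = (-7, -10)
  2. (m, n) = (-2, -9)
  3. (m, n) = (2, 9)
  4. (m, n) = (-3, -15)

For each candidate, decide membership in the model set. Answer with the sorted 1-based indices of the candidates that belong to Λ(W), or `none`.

3

λ' = (4−√20)/2 ≈ -0.2361.
#1 (-7,-10): internal coord -7 + (-10)·λ' = -4.6393; -4.6393 ∉ [-1.3, -0.1) → out
#2 (-2,-9): internal coord -2 + (-9)·λ' = +0.1246; +0.1246 ∉ [-1.3, -0.1) → out
#3 (2,9): internal coord 2 + (9)·λ' = -0.1246; -0.1246 ∈ [-1.3, -0.1) → IN Λ
#4 (-3,-15): internal coord -3 + (-15)·λ' = +0.5410; +0.5410 ∉ [-1.3, -0.1) → out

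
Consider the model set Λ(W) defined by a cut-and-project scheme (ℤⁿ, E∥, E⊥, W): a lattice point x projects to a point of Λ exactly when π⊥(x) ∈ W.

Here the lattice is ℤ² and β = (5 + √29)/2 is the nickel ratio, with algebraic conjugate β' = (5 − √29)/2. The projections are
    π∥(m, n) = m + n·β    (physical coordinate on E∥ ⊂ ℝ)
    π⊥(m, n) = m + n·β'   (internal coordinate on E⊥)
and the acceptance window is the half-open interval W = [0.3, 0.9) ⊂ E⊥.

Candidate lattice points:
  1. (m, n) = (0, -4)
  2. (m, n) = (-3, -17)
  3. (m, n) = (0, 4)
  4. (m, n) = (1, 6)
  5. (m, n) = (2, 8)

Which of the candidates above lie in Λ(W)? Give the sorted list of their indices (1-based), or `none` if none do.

Compute β' = (5−√29)/2 = -0.192582, so π⊥(m,n) = m -0.192582·n.
#1 (0,-4): internal coord 0 + (-4)·β' = +0.770330; +0.770330 ∈ [0.3, 0.9) → IN Λ
#2 (-3,-17): internal coord -3 + (-17)·β' = +0.273901; +0.273901 ∉ [0.3, 0.9) → out
#3 (0,4): internal coord 0 + (4)·β' = -0.770330; -0.770330 ∉ [0.3, 0.9) → out
#4 (1,6): internal coord 1 + (6)·β' = -0.155494; -0.155494 ∉ [0.3, 0.9) → out
#5 (2,8): internal coord 2 + (8)·β' = +0.459341; +0.459341 ∈ [0.3, 0.9) → IN Λ

1, 5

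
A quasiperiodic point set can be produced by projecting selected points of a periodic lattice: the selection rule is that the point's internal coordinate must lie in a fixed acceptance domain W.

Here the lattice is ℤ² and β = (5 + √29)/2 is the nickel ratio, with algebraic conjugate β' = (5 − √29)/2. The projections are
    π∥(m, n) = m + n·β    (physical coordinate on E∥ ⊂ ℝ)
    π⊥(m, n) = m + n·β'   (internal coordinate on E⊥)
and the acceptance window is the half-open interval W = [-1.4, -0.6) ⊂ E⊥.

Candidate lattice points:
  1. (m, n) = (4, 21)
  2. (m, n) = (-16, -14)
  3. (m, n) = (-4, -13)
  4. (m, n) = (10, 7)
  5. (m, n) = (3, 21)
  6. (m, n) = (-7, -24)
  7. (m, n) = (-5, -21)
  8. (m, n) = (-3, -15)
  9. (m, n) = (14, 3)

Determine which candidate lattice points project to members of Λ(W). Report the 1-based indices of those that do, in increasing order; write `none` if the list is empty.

Compute β' = (5−√29)/2 = -0.1926, so π⊥(m,n) = m -0.1926·n.
candidate 1: (m,n)=(4,21) → π∥ = 4+21·β ≈ 113.0442, π⊥ = 4+21·β' ≈ -0.0442 ∉ [-1.4, -0.6) ⇒ out
candidate 2: (m,n)=(-16,-14) → π∥ = -16-14·β ≈ -88.6962, π⊥ = -16-14·β' ≈ -13.3038 ∉ [-1.4, -0.6) ⇒ out
candidate 3: (m,n)=(-4,-13) → π∥ = -4-13·β ≈ -71.5036, π⊥ = -4-13·β' ≈ -1.4964 ∉ [-1.4, -0.6) ⇒ out
candidate 4: (m,n)=(10,7) → π∥ = 10+7·β ≈ 46.3481, π⊥ = 10+7·β' ≈ 8.6519 ∉ [-1.4, -0.6) ⇒ out
candidate 5: (m,n)=(3,21) → π∥ = 3+21·β ≈ 112.0442, π⊥ = 3+21·β' ≈ -1.0442 ∈ [-1.4, -0.6) ⇒ IN Λ
candidate 6: (m,n)=(-7,-24) → π∥ = -7-24·β ≈ -131.6220, π⊥ = -7-24·β' ≈ -2.3780 ∉ [-1.4, -0.6) ⇒ out
candidate 7: (m,n)=(-5,-21) → π∥ = -5-21·β ≈ -114.0442, π⊥ = -5-21·β' ≈ -0.9558 ∈ [-1.4, -0.6) ⇒ IN Λ
candidate 8: (m,n)=(-3,-15) → π∥ = -3-15·β ≈ -80.8887, π⊥ = -3-15·β' ≈ -0.1113 ∉ [-1.4, -0.6) ⇒ out
candidate 9: (m,n)=(14,3) → π∥ = 14+3·β ≈ 29.5777, π⊥ = 14+3·β' ≈ 13.4223 ∉ [-1.4, -0.6) ⇒ out

5, 7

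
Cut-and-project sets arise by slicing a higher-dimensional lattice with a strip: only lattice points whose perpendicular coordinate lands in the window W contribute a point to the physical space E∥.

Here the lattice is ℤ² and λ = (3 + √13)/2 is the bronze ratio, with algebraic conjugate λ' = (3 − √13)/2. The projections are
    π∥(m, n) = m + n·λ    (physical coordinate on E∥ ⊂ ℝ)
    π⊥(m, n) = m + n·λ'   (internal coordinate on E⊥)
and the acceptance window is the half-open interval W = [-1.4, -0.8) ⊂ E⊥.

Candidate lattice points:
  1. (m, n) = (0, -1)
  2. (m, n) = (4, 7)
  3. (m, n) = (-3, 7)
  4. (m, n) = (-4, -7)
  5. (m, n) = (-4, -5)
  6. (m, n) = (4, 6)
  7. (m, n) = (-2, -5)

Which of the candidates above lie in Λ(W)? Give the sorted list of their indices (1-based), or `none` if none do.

none

Numerically λ ≈ 3.30278 and λ' = −1/λ ≈ -0.30278.
[1] lift (0,-1): star map gives 0.30278; window check -1.4 ≤ 0.30278 < -0.8 is false → out
[2] lift (4,7): star map gives 1.88057; window check -1.4 ≤ 1.88057 < -0.8 is false → out
[3] lift (-3,7): star map gives -5.11943; window check -1.4 ≤ -5.11943 < -0.8 is false → out
[4] lift (-4,-7): star map gives -1.88057; window check -1.4 ≤ -1.88057 < -0.8 is false → out
[5] lift (-4,-5): star map gives -2.48612; window check -1.4 ≤ -2.48612 < -0.8 is false → out
[6] lift (4,6): star map gives 2.18335; window check -1.4 ≤ 2.18335 < -0.8 is false → out
[7] lift (-2,-5): star map gives -0.48612; window check -1.4 ≤ -0.48612 < -0.8 is false → out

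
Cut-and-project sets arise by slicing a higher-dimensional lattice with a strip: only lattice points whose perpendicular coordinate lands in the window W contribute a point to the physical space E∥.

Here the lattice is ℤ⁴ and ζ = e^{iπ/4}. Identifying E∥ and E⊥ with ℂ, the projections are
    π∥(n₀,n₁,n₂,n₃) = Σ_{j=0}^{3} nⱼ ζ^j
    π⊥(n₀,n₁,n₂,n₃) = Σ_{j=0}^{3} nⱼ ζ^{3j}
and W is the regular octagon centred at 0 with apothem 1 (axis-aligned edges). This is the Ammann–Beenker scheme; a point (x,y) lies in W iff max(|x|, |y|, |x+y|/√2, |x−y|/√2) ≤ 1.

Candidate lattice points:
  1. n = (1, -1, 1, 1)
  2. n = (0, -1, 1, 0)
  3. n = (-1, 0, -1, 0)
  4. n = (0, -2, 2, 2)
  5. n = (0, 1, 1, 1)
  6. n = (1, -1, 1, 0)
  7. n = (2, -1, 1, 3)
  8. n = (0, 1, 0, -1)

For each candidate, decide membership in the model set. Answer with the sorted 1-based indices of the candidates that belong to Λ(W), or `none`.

5

π⊥(n) = n₀ + n₁ζ³ + n₂ζ⁶ + n₃ζ⁹ where ζ = e^{iπ/4}.
#1 (1, -1, 1, 1): internal (2.414214, -1.000000); octagon support 2.414214 vs apothem 1 → ∉ W
#2 (0, -1, 1, 0): internal (0.707107, -1.707107); octagon support 1.707107 vs apothem 1 → ∉ W
#3 (-1, 0, -1, 0): internal (-1.000000, 1.000000); octagon support 1.414214 vs apothem 1 → ∉ W
#4 (0, -2, 2, 2): internal (2.828427, -2.000000); octagon support 3.414214 vs apothem 1 → ∉ W
#5 (0, 1, 1, 1): internal (0.000000, 0.414214); octagon support 0.414214 vs apothem 1 → ∈ W
#6 (1, -1, 1, 0): internal (1.707107, -1.707107); octagon support 2.414214 vs apothem 1 → ∉ W
#7 (2, -1, 1, 3): internal (4.828427, 0.414214); octagon support 4.828427 vs apothem 1 → ∉ W
#8 (0, 1, 0, -1): internal (-1.414214, 0.000000); octagon support 1.414214 vs apothem 1 → ∉ W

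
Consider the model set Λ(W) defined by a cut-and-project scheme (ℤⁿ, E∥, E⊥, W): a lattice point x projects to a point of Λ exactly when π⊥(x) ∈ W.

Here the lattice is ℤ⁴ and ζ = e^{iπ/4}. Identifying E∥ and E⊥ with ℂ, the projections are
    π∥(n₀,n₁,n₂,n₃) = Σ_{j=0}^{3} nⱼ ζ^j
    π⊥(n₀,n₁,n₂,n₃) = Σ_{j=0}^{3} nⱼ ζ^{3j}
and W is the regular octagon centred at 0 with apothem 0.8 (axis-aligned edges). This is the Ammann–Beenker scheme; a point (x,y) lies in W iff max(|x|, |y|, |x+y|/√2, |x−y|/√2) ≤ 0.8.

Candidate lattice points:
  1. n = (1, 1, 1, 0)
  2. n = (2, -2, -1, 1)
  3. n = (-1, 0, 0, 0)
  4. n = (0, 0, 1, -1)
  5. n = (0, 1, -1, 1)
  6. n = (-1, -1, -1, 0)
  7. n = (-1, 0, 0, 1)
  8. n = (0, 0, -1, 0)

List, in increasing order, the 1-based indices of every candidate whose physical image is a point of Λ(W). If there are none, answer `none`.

With ζ = e^{iπ/4} the internal vectors are ζ^0,ζ^3,ζ^6,ζ^9.
candidate 1: n = (1, 1, 1, 0) → π⊥ ≈ (+0.2929, -0.2929); max(|x|,|y|,|x±y|/√2) = 0.4142 ≤ 0.8 ⇒ ∈ W
candidate 2: n = (2, -2, -1, 1) → π⊥ ≈ (+4.1213, +0.2929); max(|x|,|y|,|x±y|/√2) = 4.1213 > 0.8 ⇒ ∉ W
candidate 3: n = (-1, 0, 0, 0) → π⊥ ≈ (-1.0000, +0.0000); max(|x|,|y|,|x±y|/√2) = 1.0000 > 0.8 ⇒ ∉ W
candidate 4: n = (0, 0, 1, -1) → π⊥ ≈ (-0.7071, -1.7071); max(|x|,|y|,|x±y|/√2) = 1.7071 > 0.8 ⇒ ∉ W
candidate 5: n = (0, 1, -1, 1) → π⊥ ≈ (+0.0000, +2.4142); max(|x|,|y|,|x±y|/√2) = 2.4142 > 0.8 ⇒ ∉ W
candidate 6: n = (-1, -1, -1, 0) → π⊥ ≈ (-0.2929, +0.2929); max(|x|,|y|,|x±y|/√2) = 0.4142 ≤ 0.8 ⇒ ∈ W
candidate 7: n = (-1, 0, 0, 1) → π⊥ ≈ (-0.2929, +0.7071); max(|x|,|y|,|x±y|/√2) = 0.7071 ≤ 0.8 ⇒ ∈ W
candidate 8: n = (0, 0, -1, 0) → π⊥ ≈ (+0.0000, +1.0000); max(|x|,|y|,|x±y|/√2) = 1.0000 > 0.8 ⇒ ∉ W

1, 6, 7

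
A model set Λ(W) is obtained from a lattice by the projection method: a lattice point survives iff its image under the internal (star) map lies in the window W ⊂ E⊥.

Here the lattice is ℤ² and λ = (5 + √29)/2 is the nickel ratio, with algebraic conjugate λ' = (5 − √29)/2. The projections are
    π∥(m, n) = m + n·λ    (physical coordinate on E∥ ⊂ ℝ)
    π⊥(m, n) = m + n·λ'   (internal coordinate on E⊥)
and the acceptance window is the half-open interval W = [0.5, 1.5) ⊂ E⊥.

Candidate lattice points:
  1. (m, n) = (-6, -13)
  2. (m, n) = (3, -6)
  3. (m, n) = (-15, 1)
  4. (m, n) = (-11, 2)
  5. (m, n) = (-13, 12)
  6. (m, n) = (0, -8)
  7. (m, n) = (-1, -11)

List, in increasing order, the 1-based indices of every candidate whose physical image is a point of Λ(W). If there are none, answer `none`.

Compute λ' = (5−√29)/2 = -0.19258, so π⊥(m,n) = m -0.19258·n.
[1] lift (-6,-13): star map gives -3.49643; window check 0.5 ≤ -3.49643 < 1.5 is false → out
[2] lift (3,-6): star map gives 4.15549; window check 0.5 ≤ 4.15549 < 1.5 is false → out
[3] lift (-15,1): star map gives -15.19258; window check 0.5 ≤ -15.19258 < 1.5 is false → out
[4] lift (-11,2): star map gives -11.38516; window check 0.5 ≤ -11.38516 < 1.5 is false → out
[5] lift (-13,12): star map gives -15.31099; window check 0.5 ≤ -15.31099 < 1.5 is false → out
[6] lift (0,-8): star map gives 1.54066; window check 0.5 ≤ 1.54066 < 1.5 is false → out
[7] lift (-1,-11): star map gives 1.11841; window check 0.5 ≤ 1.11841 < 1.5 is true → IN Λ

7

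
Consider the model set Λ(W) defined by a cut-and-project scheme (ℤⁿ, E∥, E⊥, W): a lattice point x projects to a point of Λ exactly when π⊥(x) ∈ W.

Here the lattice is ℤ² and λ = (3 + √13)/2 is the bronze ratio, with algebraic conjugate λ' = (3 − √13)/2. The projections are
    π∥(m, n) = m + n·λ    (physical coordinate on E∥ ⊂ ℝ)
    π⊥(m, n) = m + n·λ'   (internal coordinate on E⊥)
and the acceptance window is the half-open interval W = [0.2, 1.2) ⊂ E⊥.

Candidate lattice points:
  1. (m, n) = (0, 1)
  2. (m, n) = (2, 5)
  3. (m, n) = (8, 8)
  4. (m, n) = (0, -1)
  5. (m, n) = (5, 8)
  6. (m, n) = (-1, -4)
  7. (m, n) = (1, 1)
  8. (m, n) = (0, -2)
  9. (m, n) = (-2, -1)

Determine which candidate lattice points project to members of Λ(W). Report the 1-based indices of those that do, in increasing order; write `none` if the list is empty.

2, 4, 6, 7, 8

Compute λ' = (3−√13)/2 = -0.302776, so π⊥(m,n) = m -0.302776·n.
[1] lift (0,1): star map gives -0.302776; window check 0.2 ≤ -0.302776 < 1.2 is false → out
[2] lift (2,5): star map gives 0.486122; window check 0.2 ≤ 0.486122 < 1.2 is true → IN Λ
[3] lift (8,8): star map gives 5.577795; window check 0.2 ≤ 5.577795 < 1.2 is false → out
[4] lift (0,-1): star map gives 0.302776; window check 0.2 ≤ 0.302776 < 1.2 is true → IN Λ
[5] lift (5,8): star map gives 2.577795; window check 0.2 ≤ 2.577795 < 1.2 is false → out
[6] lift (-1,-4): star map gives 0.211103; window check 0.2 ≤ 0.211103 < 1.2 is true → IN Λ
[7] lift (1,1): star map gives 0.697224; window check 0.2 ≤ 0.697224 < 1.2 is true → IN Λ
[8] lift (0,-2): star map gives 0.605551; window check 0.2 ≤ 0.605551 < 1.2 is true → IN Λ
[9] lift (-2,-1): star map gives -1.697224; window check 0.2 ≤ -1.697224 < 1.2 is false → out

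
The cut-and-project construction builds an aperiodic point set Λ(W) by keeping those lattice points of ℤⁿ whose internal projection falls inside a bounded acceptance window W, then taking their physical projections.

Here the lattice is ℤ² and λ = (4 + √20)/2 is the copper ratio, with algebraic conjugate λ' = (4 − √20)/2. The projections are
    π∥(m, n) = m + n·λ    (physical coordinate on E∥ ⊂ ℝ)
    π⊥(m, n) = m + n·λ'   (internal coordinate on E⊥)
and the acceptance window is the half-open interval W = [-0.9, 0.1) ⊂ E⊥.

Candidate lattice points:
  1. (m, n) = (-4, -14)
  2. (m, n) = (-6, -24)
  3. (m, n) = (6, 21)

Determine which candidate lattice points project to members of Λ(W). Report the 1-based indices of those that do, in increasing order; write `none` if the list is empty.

λ' = (4−√20)/2 ≈ -0.23607.
[1] lift (-4,-14): star map gives -0.69505; window check -0.9 ≤ -0.69505 < 0.1 is true → IN Λ
[2] lift (-6,-24): star map gives -0.33437; window check -0.9 ≤ -0.33437 < 0.1 is true → IN Λ
[3] lift (6,21): star map gives 1.04257; window check -0.9 ≤ 1.04257 < 0.1 is false → out

1, 2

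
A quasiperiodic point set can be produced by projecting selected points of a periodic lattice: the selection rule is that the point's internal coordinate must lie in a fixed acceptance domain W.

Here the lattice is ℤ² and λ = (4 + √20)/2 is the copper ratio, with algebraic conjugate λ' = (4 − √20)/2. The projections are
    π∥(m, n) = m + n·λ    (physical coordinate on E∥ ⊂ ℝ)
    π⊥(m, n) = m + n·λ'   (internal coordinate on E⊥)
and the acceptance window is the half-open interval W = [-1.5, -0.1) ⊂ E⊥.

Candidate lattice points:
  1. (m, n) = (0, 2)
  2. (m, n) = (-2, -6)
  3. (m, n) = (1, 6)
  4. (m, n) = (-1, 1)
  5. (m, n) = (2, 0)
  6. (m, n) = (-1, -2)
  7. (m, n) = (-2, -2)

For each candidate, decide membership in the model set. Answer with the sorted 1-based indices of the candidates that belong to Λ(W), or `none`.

1, 2, 3, 4, 6

Numerically λ ≈ 4.2361 and λ' = −1/λ ≈ -0.2361.
#1 (0,2): internal coord 0 + (2)·λ' = -0.4721; -0.4721 ∈ [-1.5, -0.1) → IN Λ
#2 (-2,-6): internal coord -2 + (-6)·λ' = -0.5836; -0.5836 ∈ [-1.5, -0.1) → IN Λ
#3 (1,6): internal coord 1 + (6)·λ' = -0.4164; -0.4164 ∈ [-1.5, -0.1) → IN Λ
#4 (-1,1): internal coord -1 + (1)·λ' = -1.2361; -1.2361 ∈ [-1.5, -0.1) → IN Λ
#5 (2,0): internal coord 2 + (0)·λ' = +2.0000; +2.0000 ∉ [-1.5, -0.1) → out
#6 (-1,-2): internal coord -1 + (-2)·λ' = -0.5279; -0.5279 ∈ [-1.5, -0.1) → IN Λ
#7 (-2,-2): internal coord -2 + (-2)·λ' = -1.5279; -1.5279 ∉ [-1.5, -0.1) → out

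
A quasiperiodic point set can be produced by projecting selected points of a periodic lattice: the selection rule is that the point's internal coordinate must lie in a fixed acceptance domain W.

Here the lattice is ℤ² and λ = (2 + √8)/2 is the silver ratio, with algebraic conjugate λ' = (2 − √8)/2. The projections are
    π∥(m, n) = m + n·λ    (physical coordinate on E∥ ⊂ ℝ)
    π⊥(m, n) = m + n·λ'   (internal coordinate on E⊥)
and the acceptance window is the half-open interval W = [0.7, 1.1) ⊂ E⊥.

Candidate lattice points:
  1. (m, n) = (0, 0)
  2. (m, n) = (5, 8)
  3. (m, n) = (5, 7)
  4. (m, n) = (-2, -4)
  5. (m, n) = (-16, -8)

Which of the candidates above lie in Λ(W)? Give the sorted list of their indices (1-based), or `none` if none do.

none

Numerically λ ≈ 2.414214 and λ' = −1/λ ≈ -0.414214.
candidate 1: (m,n)=(0,0) → π∥ = 0+0·λ ≈ 0.000000, π⊥ = 0+0·λ' ≈ 0.000000 ∉ [0.7, 1.1) ⇒ out
candidate 2: (m,n)=(5,8) → π∥ = 5+8·λ ≈ 24.313708, π⊥ = 5+8·λ' ≈ 1.686292 ∉ [0.7, 1.1) ⇒ out
candidate 3: (m,n)=(5,7) → π∥ = 5+7·λ ≈ 21.899495, π⊥ = 5+7·λ' ≈ 2.100505 ∉ [0.7, 1.1) ⇒ out
candidate 4: (m,n)=(-2,-4) → π∥ = -2-4·λ ≈ -11.656854, π⊥ = -2-4·λ' ≈ -0.343146 ∉ [0.7, 1.1) ⇒ out
candidate 5: (m,n)=(-16,-8) → π∥ = -16-8·λ ≈ -35.313708, π⊥ = -16-8·λ' ≈ -12.686292 ∉ [0.7, 1.1) ⇒ out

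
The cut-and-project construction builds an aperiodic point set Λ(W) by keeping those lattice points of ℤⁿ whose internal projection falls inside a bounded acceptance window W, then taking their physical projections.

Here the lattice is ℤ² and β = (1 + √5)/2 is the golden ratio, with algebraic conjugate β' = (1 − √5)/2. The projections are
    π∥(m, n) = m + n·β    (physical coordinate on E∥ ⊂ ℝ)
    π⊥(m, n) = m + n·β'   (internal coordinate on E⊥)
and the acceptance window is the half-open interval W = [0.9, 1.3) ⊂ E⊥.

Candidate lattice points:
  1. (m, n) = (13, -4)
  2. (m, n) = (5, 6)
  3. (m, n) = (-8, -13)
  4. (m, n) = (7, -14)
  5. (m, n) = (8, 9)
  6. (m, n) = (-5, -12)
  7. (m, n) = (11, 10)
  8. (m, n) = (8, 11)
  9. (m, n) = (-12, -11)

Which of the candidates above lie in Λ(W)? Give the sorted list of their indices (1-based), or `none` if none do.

2, 8

Compute β' = (1−√5)/2 = -0.61803, so π⊥(m,n) = m -0.61803·n.
[1] lift (13,-4): star map gives 15.47214; window check 0.9 ≤ 15.47214 < 1.3 is false → out
[2] lift (5,6): star map gives 1.29180; window check 0.9 ≤ 1.29180 < 1.3 is true → IN Λ
[3] lift (-8,-13): star map gives 0.03444; window check 0.9 ≤ 0.03444 < 1.3 is false → out
[4] lift (7,-14): star map gives 15.65248; window check 0.9 ≤ 15.65248 < 1.3 is false → out
[5] lift (8,9): star map gives 2.43769; window check 0.9 ≤ 2.43769 < 1.3 is false → out
[6] lift (-5,-12): star map gives 2.41641; window check 0.9 ≤ 2.41641 < 1.3 is false → out
[7] lift (11,10): star map gives 4.81966; window check 0.9 ≤ 4.81966 < 1.3 is false → out
[8] lift (8,11): star map gives 1.20163; window check 0.9 ≤ 1.20163 < 1.3 is true → IN Λ
[9] lift (-12,-11): star map gives -5.20163; window check 0.9 ≤ -5.20163 < 1.3 is false → out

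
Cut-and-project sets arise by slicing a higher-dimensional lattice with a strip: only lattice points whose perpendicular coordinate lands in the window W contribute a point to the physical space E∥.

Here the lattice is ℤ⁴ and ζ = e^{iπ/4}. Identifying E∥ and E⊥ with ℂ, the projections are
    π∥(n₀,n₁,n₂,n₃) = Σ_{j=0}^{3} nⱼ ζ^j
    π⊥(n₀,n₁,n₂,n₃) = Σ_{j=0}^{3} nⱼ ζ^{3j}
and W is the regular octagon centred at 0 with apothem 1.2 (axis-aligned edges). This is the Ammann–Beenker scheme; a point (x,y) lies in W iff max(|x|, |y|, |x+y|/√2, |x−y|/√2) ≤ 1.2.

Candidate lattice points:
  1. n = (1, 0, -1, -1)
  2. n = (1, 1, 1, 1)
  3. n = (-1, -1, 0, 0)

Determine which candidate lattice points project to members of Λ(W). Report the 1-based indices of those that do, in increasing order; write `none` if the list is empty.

1, 2, 3

Internal map: ζ^{3j} for j=0..3 gives (1,0), (−√2/2,√2/2), (0,−1), (√2/2,√2/2).
candidate 1: n = (1, 0, -1, -1) → π⊥ ≈ (+0.29289, +0.29289); max(|x|,|y|,|x±y|/√2) = 0.41421 ≤ 1.2 ⇒ ∈ W
candidate 2: n = (1, 1, 1, 1) → π⊥ ≈ (+1.00000, +0.41421); max(|x|,|y|,|x±y|/√2) = 1.00000 ≤ 1.2 ⇒ ∈ W
candidate 3: n = (-1, -1, 0, 0) → π⊥ ≈ (-0.29289, -0.70711); max(|x|,|y|,|x±y|/√2) = 0.70711 ≤ 1.2 ⇒ ∈ W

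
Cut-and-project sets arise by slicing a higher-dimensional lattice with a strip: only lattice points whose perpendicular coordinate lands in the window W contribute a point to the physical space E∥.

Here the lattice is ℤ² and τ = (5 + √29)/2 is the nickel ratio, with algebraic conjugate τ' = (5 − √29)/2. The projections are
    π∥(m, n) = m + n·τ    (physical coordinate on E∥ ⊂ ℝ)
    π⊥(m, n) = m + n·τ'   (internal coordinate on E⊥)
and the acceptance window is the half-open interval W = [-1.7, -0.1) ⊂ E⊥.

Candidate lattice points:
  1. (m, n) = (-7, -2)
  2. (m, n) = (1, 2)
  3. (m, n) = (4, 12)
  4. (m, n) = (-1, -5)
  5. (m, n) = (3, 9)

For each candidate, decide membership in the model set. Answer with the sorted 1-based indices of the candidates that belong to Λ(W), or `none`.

Compute τ' = (5−√29)/2 = -0.19258, so π⊥(m,n) = m -0.19258·n.
[1] lift (-7,-2): star map gives -6.61484; window check -1.7 ≤ -6.61484 < -0.1 is false → out
[2] lift (1,2): star map gives 0.61484; window check -1.7 ≤ 0.61484 < -0.1 is false → out
[3] lift (4,12): star map gives 1.68901; window check -1.7 ≤ 1.68901 < -0.1 is false → out
[4] lift (-1,-5): star map gives -0.03709; window check -1.7 ≤ -0.03709 < -0.1 is false → out
[5] lift (3,9): star map gives 1.26676; window check -1.7 ≤ 1.26676 < -0.1 is false → out

none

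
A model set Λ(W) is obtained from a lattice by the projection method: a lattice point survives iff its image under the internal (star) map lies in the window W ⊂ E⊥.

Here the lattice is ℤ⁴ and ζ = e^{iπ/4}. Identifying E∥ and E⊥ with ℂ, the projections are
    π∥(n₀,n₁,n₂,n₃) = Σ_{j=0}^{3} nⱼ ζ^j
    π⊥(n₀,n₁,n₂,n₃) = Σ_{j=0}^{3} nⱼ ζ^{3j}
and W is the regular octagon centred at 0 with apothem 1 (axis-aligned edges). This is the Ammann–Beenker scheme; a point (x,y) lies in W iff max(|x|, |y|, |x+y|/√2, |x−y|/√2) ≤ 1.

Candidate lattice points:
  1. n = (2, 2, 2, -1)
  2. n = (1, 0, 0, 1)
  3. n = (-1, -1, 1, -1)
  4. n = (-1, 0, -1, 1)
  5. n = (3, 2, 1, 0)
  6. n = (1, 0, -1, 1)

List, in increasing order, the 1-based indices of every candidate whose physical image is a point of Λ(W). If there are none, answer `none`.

Internal map: ζ^{3j} for j=0..3 gives (1,0), (−√2/2,√2/2), (0,−1), (√2/2,√2/2).
#1 (2, 2, 2, -1): internal (-0.12132, -1.29289); octagon support 1.29289 vs apothem 1 → ∉ W
#2 (1, 0, 0, 1): internal (1.70711, 0.70711); octagon support 1.70711 vs apothem 1 → ∉ W
#3 (-1, -1, 1, -1): internal (-1.00000, -2.41421); octagon support 2.41421 vs apothem 1 → ∉ W
#4 (-1, 0, -1, 1): internal (-0.29289, 1.70711); octagon support 1.70711 vs apothem 1 → ∉ W
#5 (3, 2, 1, 0): internal (1.58579, 0.41421); octagon support 1.58579 vs apothem 1 → ∉ W
#6 (1, 0, -1, 1): internal (1.70711, 1.70711); octagon support 2.41421 vs apothem 1 → ∉ W

none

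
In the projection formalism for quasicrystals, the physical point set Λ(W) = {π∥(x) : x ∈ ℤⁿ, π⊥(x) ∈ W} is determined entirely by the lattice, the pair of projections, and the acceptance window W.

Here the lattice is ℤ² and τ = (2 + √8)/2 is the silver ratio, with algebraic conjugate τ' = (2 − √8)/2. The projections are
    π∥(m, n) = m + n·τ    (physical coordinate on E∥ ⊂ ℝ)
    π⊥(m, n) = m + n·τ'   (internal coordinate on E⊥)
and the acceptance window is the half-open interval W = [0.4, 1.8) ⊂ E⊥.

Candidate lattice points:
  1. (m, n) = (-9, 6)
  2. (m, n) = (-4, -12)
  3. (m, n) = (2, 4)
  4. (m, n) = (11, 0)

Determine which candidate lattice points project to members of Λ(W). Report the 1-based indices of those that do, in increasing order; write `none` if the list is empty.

τ' = (2−√8)/2 ≈ -0.41421.
#1 (-9,6): internal coord -9 + (6)·τ' = -11.48528; -11.48528 ∉ [0.4, 1.8) → out
#2 (-4,-12): internal coord -4 + (-12)·τ' = +0.97056; +0.97056 ∈ [0.4, 1.8) → IN Λ
#3 (2,4): internal coord 2 + (4)·τ' = +0.34315; +0.34315 ∉ [0.4, 1.8) → out
#4 (11,0): internal coord 11 + (0)·τ' = +11.00000; +11.00000 ∉ [0.4, 1.8) → out

2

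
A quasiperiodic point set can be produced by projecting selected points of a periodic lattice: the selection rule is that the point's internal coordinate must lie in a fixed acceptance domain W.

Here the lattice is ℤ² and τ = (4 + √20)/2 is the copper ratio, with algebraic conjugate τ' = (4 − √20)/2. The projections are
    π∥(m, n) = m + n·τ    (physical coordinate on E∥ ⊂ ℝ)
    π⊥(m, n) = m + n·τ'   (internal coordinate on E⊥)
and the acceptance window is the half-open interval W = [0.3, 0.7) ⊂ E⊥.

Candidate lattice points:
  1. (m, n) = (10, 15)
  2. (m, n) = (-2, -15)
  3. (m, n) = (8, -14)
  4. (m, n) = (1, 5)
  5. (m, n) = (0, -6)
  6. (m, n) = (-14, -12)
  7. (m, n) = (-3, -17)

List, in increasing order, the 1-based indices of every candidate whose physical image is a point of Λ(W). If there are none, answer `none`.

none

τ' = (4−√20)/2 ≈ -0.236068.
[1] lift (10,15): star map gives 6.458980; window check 0.3 ≤ 6.458980 < 0.7 is false → out
[2] lift (-2,-15): star map gives 1.541020; window check 0.3 ≤ 1.541020 < 0.7 is false → out
[3] lift (8,-14): star map gives 11.304952; window check 0.3 ≤ 11.304952 < 0.7 is false → out
[4] lift (1,5): star map gives -0.180340; window check 0.3 ≤ -0.180340 < 0.7 is false → out
[5] lift (0,-6): star map gives 1.416408; window check 0.3 ≤ 1.416408 < 0.7 is false → out
[6] lift (-14,-12): star map gives -11.167184; window check 0.3 ≤ -11.167184 < 0.7 is false → out
[7] lift (-3,-17): star map gives 1.013156; window check 0.3 ≤ 1.013156 < 0.7 is false → out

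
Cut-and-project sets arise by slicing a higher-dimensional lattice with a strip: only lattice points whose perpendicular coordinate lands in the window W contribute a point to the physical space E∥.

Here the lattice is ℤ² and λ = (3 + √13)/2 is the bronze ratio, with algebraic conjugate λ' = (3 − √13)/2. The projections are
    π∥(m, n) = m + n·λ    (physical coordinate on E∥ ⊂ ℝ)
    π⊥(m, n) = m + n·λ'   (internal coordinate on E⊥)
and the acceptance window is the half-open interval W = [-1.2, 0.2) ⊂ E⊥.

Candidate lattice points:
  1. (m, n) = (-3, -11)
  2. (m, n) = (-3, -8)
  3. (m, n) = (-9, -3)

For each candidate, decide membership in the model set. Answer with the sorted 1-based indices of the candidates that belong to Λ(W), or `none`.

Compute λ' = (3−√13)/2 = -0.3028, so π⊥(m,n) = m -0.3028·n.
#1 (-3,-11): internal coord -3 + (-11)·λ' = +0.3305; +0.3305 ∉ [-1.2, 0.2) → out
#2 (-3,-8): internal coord -3 + (-8)·λ' = -0.5778; -0.5778 ∈ [-1.2, 0.2) → IN Λ
#3 (-9,-3): internal coord -9 + (-3)·λ' = -8.0917; -8.0917 ∉ [-1.2, 0.2) → out

2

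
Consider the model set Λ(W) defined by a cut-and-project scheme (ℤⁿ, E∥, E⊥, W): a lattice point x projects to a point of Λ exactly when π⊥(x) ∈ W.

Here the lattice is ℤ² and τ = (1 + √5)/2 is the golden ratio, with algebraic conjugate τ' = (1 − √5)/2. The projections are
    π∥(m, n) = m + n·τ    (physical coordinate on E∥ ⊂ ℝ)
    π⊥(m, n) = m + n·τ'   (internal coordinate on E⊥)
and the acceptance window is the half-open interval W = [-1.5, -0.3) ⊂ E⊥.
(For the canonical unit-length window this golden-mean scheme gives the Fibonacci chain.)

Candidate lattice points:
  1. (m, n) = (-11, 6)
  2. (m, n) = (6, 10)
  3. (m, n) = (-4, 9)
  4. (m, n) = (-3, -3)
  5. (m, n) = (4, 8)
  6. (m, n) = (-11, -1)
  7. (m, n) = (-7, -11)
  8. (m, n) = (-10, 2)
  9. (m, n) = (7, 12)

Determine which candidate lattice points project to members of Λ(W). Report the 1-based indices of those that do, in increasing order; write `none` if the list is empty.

4, 5, 9

Numerically τ ≈ 1.618034 and τ' = −1/τ ≈ -0.618034.
candidate 1: (m,n)=(-11,6) → π∥ = -11+6·τ ≈ -1.291796, π⊥ = -11+6·τ' ≈ -14.708204 ∉ [-1.5, -0.3) ⇒ out
candidate 2: (m,n)=(6,10) → π∥ = 6+10·τ ≈ 22.180340, π⊥ = 6+10·τ' ≈ -0.180340 ∉ [-1.5, -0.3) ⇒ out
candidate 3: (m,n)=(-4,9) → π∥ = -4+9·τ ≈ 10.562306, π⊥ = -4+9·τ' ≈ -9.562306 ∉ [-1.5, -0.3) ⇒ out
candidate 4: (m,n)=(-3,-3) → π∥ = -3-3·τ ≈ -7.854102, π⊥ = -3-3·τ' ≈ -1.145898 ∈ [-1.5, -0.3) ⇒ IN Λ
candidate 5: (m,n)=(4,8) → π∥ = 4+8·τ ≈ 16.944272, π⊥ = 4+8·τ' ≈ -0.944272 ∈ [-1.5, -0.3) ⇒ IN Λ
candidate 6: (m,n)=(-11,-1) → π∥ = -11-1·τ ≈ -12.618034, π⊥ = -11-1·τ' ≈ -10.381966 ∉ [-1.5, -0.3) ⇒ out
candidate 7: (m,n)=(-7,-11) → π∥ = -7-11·τ ≈ -24.798374, π⊥ = -7-11·τ' ≈ -0.201626 ∉ [-1.5, -0.3) ⇒ out
candidate 8: (m,n)=(-10,2) → π∥ = -10+2·τ ≈ -6.763932, π⊥ = -10+2·τ' ≈ -11.236068 ∉ [-1.5, -0.3) ⇒ out
candidate 9: (m,n)=(7,12) → π∥ = 7+12·τ ≈ 26.416408, π⊥ = 7+12·τ' ≈ -0.416408 ∈ [-1.5, -0.3) ⇒ IN Λ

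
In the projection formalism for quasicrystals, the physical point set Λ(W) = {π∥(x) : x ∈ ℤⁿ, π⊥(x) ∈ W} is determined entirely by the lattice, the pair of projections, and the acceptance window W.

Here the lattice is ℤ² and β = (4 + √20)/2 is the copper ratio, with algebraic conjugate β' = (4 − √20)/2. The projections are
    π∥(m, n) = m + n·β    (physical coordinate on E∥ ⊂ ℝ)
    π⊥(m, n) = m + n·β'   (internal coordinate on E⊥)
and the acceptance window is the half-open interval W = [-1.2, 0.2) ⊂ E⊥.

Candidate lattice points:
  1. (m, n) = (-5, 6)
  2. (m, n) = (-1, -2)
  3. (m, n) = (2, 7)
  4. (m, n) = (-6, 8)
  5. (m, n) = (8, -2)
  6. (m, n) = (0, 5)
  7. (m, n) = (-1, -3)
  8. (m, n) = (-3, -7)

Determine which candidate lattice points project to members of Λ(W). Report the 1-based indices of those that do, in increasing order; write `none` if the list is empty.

2, 6, 7

β' = (4−√20)/2 ≈ -0.23607.
#1 (-5,6): internal coord -5 + (6)·β' = -6.41641; -6.41641 ∉ [-1.2, 0.2) → out
#2 (-1,-2): internal coord -1 + (-2)·β' = -0.52786; -0.52786 ∈ [-1.2, 0.2) → IN Λ
#3 (2,7): internal coord 2 + (7)·β' = +0.34752; +0.34752 ∉ [-1.2, 0.2) → out
#4 (-6,8): internal coord -6 + (8)·β' = -7.88854; -7.88854 ∉ [-1.2, 0.2) → out
#5 (8,-2): internal coord 8 + (-2)·β' = +8.47214; +8.47214 ∉ [-1.2, 0.2) → out
#6 (0,5): internal coord 0 + (5)·β' = -1.18034; -1.18034 ∈ [-1.2, 0.2) → IN Λ
#7 (-1,-3): internal coord -1 + (-3)·β' = -0.29180; -0.29180 ∈ [-1.2, 0.2) → IN Λ
#8 (-3,-7): internal coord -3 + (-7)·β' = -1.34752; -1.34752 ∉ [-1.2, 0.2) → out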